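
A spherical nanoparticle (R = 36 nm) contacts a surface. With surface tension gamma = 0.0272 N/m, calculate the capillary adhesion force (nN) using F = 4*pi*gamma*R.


Convert radius: R = 36 nm = 3.6e-08 m
F = 4 * pi * gamma * R
F = 4 * pi * 0.0272 * 3.6e-08
F = 1.2305e-08 N = 12.305 nN

12.305


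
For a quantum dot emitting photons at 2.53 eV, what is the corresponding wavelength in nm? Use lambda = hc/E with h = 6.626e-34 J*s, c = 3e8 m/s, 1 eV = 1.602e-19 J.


Convert energy: E = 2.53 eV = 2.53 * 1.602e-19 = 4.05306e-19 J
lambda = h*c / E = 6.626e-34 * 3e8 / 4.05306e-19
lambda = 4.90444e-07 m = 490.4 nm

490.4


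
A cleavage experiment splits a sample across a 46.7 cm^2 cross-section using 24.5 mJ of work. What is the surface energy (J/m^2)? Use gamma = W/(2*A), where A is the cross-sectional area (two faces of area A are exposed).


Convert: A = 46.7 cm^2 = 0.00467 m^2, W = 24.5 mJ = 0.0245 J
Cleaving exposes two faces of area A, so total new surface = 2*A and gamma = W / (2*A)
gamma = 0.0245 / (2 * 0.00467)
gamma = 2.623 J/m^2

2.623


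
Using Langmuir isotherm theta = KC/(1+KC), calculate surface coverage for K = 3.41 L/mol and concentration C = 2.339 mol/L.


Langmuir isotherm: theta = K*C / (1 + K*C)
K*C = 3.41 * 2.339 = 7.97599
theta = 7.97599 / (1 + 7.97599) = 7.97599 / 8.97599
theta = 0.8886

0.8886


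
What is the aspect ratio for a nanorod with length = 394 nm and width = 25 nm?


Aspect ratio AR = length / diameter
AR = 394 / 25
AR = 15.76

15.76


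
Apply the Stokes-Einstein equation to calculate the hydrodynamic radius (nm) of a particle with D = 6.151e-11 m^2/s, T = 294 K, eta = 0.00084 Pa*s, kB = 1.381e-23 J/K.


Stokes-Einstein: R = kB*T / (6*pi*eta*D)
R = 1.381e-23 * 294 / (6 * pi * 0.00084 * 6.151e-11)
R = 4.16884e-09 m = 4.17 nm

4.17


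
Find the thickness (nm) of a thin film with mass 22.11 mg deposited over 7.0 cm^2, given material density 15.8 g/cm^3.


Convert: m = 22.11 mg = 2.2110e-05 kg, A = 7.0 cm^2 = 7.0000e-04 m^2, rho = 15.8 g/cm^3 = 15800 kg/m^3
t = m / (A * rho)
t = 2.2110e-05 / (7.0000e-04 * 15800)
t = 1.9991e-06 m = 1999.1 nm

1999.1


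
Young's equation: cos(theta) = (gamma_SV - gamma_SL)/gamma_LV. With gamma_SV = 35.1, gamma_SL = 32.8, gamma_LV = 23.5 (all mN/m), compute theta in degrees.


cos(theta) = (gamma_SV - gamma_SL) / gamma_LV
cos(theta) = (35.1 - 32.8) / 23.5
cos(theta) = 0.097872
theta = arccos(0.097872) = 84.38 degrees

84.38


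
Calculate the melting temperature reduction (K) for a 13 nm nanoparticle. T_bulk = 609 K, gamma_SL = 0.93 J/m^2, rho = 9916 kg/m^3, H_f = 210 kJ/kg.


Radius R = 13/2 = 6.5 nm = 6.5e-09 m
Convert H_f = 210 kJ/kg = 210000 J/kg
dT = 2 * gamma_SL * T_bulk / (rho * H_f * R)
dT = 2 * 0.93 * 609 / (9916 * 210000 * 6.5e-09)
dT = 83.7 K

83.7


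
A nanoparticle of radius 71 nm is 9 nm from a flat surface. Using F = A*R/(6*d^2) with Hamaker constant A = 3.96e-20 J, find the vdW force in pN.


Convert to SI: R = 71 nm = 7.1e-08 m, d = 9 nm = 9e-09 m
F = A * R / (6 * d^2)
F = 3.96e-20 * 7.1e-08 / (6 * (9e-09)^2)
F = 5.78519e-12 N = 5.785 pN

5.785


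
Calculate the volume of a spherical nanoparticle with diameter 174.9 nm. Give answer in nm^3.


Radius r = 174.9/2 = 87.45 nm
Volume V = (4/3) * pi * r^3
V = (4/3) * pi * (87.45)^3
V = 2801354.37 nm^3

2801354.37


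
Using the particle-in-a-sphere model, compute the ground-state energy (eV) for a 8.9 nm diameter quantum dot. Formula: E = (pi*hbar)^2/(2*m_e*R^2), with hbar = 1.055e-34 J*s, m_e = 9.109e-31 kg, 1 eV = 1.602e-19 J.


Radius R = 8.9/2 = 4.45 nm = 4.45e-09 m
E = (pi * 1.055e-34)^2 / (2 * 9.109e-31 * (4.45e-09)^2)
E(J) = 3.04498e-21
E = E(J) / 1.602e-19 = 0.019 eV

0.019


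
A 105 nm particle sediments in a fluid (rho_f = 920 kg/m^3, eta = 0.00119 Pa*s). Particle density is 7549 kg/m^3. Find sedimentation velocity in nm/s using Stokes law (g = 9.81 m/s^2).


Radius R = 105/2 nm = 5.25e-08 m
Density difference = 7549 - 920 = 6629 kg/m^3
v = 2 * R^2 * (rho_p - rho_f) * g / (9 * eta)
v = 2 * (5.25e-08)^2 * 6629 * 9.81 / (9 * 0.00119)
v = 3.34716e-08 m/s = 33.4716 nm/s

33.4716


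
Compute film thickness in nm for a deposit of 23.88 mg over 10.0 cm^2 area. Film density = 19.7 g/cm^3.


Convert: m = 23.88 mg = 2.3880e-05 kg, A = 10.0 cm^2 = 1.0000e-03 m^2, rho = 19.7 g/cm^3 = 19700 kg/m^3
t = m / (A * rho)
t = 2.3880e-05 / (1.0000e-03 * 19700)
t = 1.2122e-06 m = 1212.2 nm

1212.2


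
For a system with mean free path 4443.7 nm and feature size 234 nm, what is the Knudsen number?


Knudsen number Kn = lambda / L
Kn = 4443.7 / 234
Kn = 18.9902

18.9902


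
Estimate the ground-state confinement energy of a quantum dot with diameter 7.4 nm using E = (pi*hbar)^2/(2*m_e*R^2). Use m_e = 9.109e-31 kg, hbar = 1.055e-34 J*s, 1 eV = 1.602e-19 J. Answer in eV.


Radius R = 7.4/2 = 3.7 nm = 3.7e-09 m
E = (pi * 1.055e-34)^2 / (2 * 9.109e-31 * (3.7e-09)^2)
E(J) = 4.40454e-21
E = E(J) / 1.602e-19 = 0.0275 eV

0.0275


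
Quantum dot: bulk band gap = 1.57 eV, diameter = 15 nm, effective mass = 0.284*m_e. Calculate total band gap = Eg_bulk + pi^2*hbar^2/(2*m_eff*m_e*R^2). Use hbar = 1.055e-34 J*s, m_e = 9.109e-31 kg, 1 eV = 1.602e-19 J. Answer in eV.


Radius R = 15/2 nm = 7.5e-09 m
Confinement energy dE = pi^2 * hbar^2 / (2 * m_eff * m_e * R^2)
dE = pi^2 * (1.055e-34)^2 / (2 * 0.284 * 9.109e-31 * (7.5e-09)^2) J, divided by 1.602e-19 J/eV
dE = 0.0236 eV
Total band gap = E_g(bulk) + dE = 1.57 + 0.0236 = 1.5936 eV

1.5936


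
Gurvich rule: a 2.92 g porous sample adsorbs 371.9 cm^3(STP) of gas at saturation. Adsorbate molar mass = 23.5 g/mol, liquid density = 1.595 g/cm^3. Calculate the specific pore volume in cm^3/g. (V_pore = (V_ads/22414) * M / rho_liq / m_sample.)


Moles adsorbed n = V_ads / 22414 = 371.9 / 22414 = 1.659231e-02 mol
Liquid volume V_liq = n * M / rho_liq = 1.659231e-02 * 23.5 / 1.595 = 0.24446 cm^3
Specific pore volume V_pore = V_liq / m_sample = 0.24446 / 2.92
V_pore = 0.0837 cm^3/g

0.0837


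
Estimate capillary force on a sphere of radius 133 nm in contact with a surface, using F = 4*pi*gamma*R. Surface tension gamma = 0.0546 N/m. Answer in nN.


Convert radius: R = 133 nm = 1.33e-07 m
F = 4 * pi * gamma * R
F = 4 * pi * 0.0546 * 1.33e-07
F = 9.12545e-08 N = 91.2545 nN

91.2545


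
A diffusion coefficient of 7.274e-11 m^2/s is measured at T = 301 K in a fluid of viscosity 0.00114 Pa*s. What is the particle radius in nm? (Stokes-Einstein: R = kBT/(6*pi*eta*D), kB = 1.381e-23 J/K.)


Stokes-Einstein: R = kB*T / (6*pi*eta*D)
R = 1.381e-23 * 301 / (6 * pi * 0.00114 * 7.274e-11)
R = 2.65938e-09 m = 2.66 nm

2.66


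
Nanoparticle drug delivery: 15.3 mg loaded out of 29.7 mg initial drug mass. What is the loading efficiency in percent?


Drug loading efficiency = (drug loaded / drug initial) * 100
DLE = 15.3 / 29.7 * 100
DLE = 0.5152 * 100
DLE = 51.52%

51.52


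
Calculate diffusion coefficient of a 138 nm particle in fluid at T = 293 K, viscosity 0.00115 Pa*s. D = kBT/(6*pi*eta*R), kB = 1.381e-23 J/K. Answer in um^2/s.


Radius R = 138/2 = 69 nm = 6.9e-08 m
D = kB*T / (6*pi*eta*R)
D = 1.381e-23 * 293 / (6 * pi * 0.00115 * 6.9e-08)
D = 2.70529e-12 m^2/s = 2.705 um^2/s

2.705


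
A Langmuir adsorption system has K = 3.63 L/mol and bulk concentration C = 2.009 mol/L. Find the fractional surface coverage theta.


Langmuir isotherm: theta = K*C / (1 + K*C)
K*C = 3.63 * 2.009 = 7.29267
theta = 7.29267 / (1 + 7.29267) = 7.29267 / 8.29267
theta = 0.8794

0.8794


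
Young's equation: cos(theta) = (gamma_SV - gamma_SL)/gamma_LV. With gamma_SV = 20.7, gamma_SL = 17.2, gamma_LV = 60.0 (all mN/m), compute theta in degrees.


cos(theta) = (gamma_SV - gamma_SL) / gamma_LV
cos(theta) = (20.7 - 17.2) / 60.0
cos(theta) = 0.058333
theta = arccos(0.058333) = 86.66 degrees

86.66


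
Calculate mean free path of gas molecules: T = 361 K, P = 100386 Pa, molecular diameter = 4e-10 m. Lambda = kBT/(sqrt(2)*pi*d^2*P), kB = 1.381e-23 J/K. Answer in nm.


Mean free path: lambda = kB*T / (sqrt(2) * pi * d^2 * P)
lambda = 1.381e-23 * 361 / (sqrt(2) * pi * (4e-10)^2 * 100386)
lambda = 6.98623e-08 m
lambda = 69.86 nm

69.86


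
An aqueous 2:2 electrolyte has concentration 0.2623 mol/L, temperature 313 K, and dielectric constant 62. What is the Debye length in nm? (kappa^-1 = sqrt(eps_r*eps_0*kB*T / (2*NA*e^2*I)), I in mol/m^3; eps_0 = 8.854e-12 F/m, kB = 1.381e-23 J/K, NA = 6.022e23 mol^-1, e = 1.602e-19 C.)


Ionic strength I = 0.2623 * 2^2 * 1000 = 1049.2 mol/m^3
kappa^-1 = sqrt(62 * 8.854e-12 * 1.381e-23 * 313 / (2 * 6.022e23 * (1.602e-19)^2 * 1049.2))
kappa^-1 = 0.27 nm

0.27


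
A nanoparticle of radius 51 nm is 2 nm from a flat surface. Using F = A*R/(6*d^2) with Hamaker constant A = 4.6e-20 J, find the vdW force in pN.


Convert to SI: R = 51 nm = 5.1e-08 m, d = 2 nm = 2e-09 m
F = A * R / (6 * d^2)
F = 4.6e-20 * 5.1e-08 / (6 * (2e-09)^2)
F = 9.775e-11 N = 97.75 pN

97.75


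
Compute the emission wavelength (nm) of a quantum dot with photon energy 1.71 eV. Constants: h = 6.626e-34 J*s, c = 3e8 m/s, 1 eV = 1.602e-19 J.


Convert energy: E = 1.71 eV = 1.71 * 1.602e-19 = 2.73942e-19 J
lambda = h*c / E = 6.626e-34 * 3e8 / 2.73942e-19
lambda = 7.25628e-07 m = 725.6 nm

725.6


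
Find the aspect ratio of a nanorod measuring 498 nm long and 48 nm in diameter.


Aspect ratio AR = length / diameter
AR = 498 / 48
AR = 10.38

10.38


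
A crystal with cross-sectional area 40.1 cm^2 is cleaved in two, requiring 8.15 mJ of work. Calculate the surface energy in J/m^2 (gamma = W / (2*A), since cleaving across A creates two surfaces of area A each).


Convert: A = 40.1 cm^2 = 0.00401 m^2, W = 8.15 mJ = 0.00815 J
Cleaving exposes two faces of area A, so total new surface = 2*A and gamma = W / (2*A)
gamma = 0.00815 / (2 * 0.00401)
gamma = 1.016 J/m^2

1.016


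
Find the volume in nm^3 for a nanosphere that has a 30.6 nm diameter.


Radius r = 30.6/2 = 15.3 nm
Volume V = (4/3) * pi * r^3
V = (4/3) * pi * (15.3)^3
V = 15002.47 nm^3

15002.47


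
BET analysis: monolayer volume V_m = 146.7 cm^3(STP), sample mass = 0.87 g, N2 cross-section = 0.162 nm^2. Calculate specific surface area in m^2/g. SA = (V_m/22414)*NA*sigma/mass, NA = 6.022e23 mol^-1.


Number of moles in monolayer = V_m / 22414 = 146.7 / 22414 = 0.00654502
Number of molecules = moles * NA = 0.00654502 * 6.022e23
SA = molecules * sigma / mass
SA = (146.7 / 22414) * 6.022e23 * 0.162e-18 / 0.87
SA = 733.9 m^2/g

733.9


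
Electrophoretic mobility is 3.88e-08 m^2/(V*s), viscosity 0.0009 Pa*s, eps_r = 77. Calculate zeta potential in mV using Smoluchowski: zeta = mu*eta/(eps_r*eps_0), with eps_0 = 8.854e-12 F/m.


Smoluchowski equation: zeta = mu * eta / (eps_r * eps_0)
zeta = 3.88e-08 * 0.0009 / (77 * 8.854e-12)
zeta = 0.051221 V = 51.22 mV

51.22


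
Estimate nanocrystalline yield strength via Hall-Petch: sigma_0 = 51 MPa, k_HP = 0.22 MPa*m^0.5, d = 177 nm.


d = 177 nm = 1.77e-07 m
sqrt(d) = 0.0004207137
Hall-Petch contribution = k / sqrt(d) = 0.22 / 0.0004207137 = 522.9 MPa
sigma = sigma_0 + k/sqrt(d) = 51 + 522.9 = 573.9 MPa

573.9


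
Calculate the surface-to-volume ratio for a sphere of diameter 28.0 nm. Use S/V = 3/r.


Radius r = 28.0/2 = 14 nm
S/V = 3 / r = 3 / 14
S/V = 0.2143 nm^-1

0.2143


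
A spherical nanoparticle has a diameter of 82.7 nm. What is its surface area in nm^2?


Radius r = 82.7/2 = 41.35 nm
Surface area SA = 4 * pi * r^2
SA = 4 * pi * (41.35)^2
SA = 21486.26 nm^2

21486.26


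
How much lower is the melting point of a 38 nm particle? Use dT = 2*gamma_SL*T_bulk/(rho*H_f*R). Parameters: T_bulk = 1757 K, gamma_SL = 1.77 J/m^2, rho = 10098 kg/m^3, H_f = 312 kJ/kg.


Radius R = 38/2 = 19 nm = 1.9e-08 m
Convert H_f = 312 kJ/kg = 312000 J/kg
dT = 2 * gamma_SL * T_bulk / (rho * H_f * R)
dT = 2 * 1.77 * 1757 / (10098 * 312000 * 1.9e-08)
dT = 103.9 K

103.9


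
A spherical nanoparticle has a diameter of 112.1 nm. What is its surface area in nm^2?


Radius r = 112.1/2 = 56.05 nm
Surface area SA = 4 * pi * r^2
SA = 4 * pi * (56.05)^2
SA = 39478.54 nm^2

39478.54


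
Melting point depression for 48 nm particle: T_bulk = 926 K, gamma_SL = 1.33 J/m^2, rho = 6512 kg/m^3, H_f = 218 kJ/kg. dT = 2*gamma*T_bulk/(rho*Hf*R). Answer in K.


Radius R = 48/2 = 24 nm = 2.4e-08 m
Convert H_f = 218 kJ/kg = 218000 J/kg
dT = 2 * gamma_SL * T_bulk / (rho * H_f * R)
dT = 2 * 1.33 * 926 / (6512 * 218000 * 2.4e-08)
dT = 72.3 K

72.3


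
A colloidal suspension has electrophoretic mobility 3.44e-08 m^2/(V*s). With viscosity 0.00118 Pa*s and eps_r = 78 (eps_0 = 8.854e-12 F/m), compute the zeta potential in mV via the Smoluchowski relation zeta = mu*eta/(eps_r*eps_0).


Smoluchowski equation: zeta = mu * eta / (eps_r * eps_0)
zeta = 3.44e-08 * 0.00118 / (78 * 8.854e-12)
zeta = 0.058777 V = 58.78 mV

58.78


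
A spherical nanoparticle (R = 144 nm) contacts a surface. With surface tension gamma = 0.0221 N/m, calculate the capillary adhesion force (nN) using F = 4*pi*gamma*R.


Convert radius: R = 144 nm = 1.44e-07 m
F = 4 * pi * gamma * R
F = 4 * pi * 0.0221 * 1.44e-07
F = 3.99912e-08 N = 39.9912 nN

39.9912


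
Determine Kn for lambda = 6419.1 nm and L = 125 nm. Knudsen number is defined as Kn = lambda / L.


Knudsen number Kn = lambda / L
Kn = 6419.1 / 125
Kn = 51.3528

51.3528


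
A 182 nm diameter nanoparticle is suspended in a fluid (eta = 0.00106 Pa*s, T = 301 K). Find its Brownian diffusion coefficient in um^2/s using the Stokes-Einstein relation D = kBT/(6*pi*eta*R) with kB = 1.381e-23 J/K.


Radius R = 182/2 = 91 nm = 9.1e-08 m
D = kB*T / (6*pi*eta*R)
D = 1.381e-23 * 301 / (6 * pi * 0.00106 * 9.1e-08)
D = 2.28619e-12 m^2/s = 2.286 um^2/s

2.286


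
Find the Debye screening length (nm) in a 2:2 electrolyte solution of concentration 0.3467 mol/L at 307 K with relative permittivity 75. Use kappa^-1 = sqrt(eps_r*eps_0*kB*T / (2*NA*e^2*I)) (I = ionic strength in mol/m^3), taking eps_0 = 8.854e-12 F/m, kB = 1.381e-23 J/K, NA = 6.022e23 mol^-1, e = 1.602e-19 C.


Ionic strength I = 0.3467 * 2^2 * 1000 = 1386.8 mol/m^3
kappa^-1 = sqrt(75 * 8.854e-12 * 1.381e-23 * 307 / (2 * 6.022e23 * (1.602e-19)^2 * 1386.8))
kappa^-1 = 0.256 nm

0.256


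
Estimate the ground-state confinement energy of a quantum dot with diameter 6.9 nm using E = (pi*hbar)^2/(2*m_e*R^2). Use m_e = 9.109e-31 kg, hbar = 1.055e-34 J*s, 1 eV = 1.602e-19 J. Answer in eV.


Radius R = 6.9/2 = 3.45 nm = 3.45e-09 m
E = (pi * 1.055e-34)^2 / (2 * 9.109e-31 * (3.45e-09)^2)
E(J) = 5.06601e-21
E = E(J) / 1.602e-19 = 0.0316 eV

0.0316


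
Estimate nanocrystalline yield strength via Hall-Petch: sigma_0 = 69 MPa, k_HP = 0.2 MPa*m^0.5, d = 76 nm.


d = 76 nm = 7.6e-08 m
sqrt(d) = 0.000275681
Hall-Petch contribution = k / sqrt(d) = 0.2 / 0.000275681 = 725.5 MPa
sigma = sigma_0 + k/sqrt(d) = 69 + 725.5 = 794.5 MPa

794.5


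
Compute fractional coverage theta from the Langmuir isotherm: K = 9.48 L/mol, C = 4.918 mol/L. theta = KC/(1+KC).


Langmuir isotherm: theta = K*C / (1 + K*C)
K*C = 9.48 * 4.918 = 46.62264
theta = 46.62264 / (1 + 46.62264) = 46.62264 / 47.62264
theta = 0.979

0.979


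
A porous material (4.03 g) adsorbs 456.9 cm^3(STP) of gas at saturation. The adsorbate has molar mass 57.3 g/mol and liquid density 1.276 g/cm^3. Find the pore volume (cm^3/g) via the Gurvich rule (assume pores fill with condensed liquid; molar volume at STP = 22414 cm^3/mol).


Moles adsorbed n = V_ads / 22414 = 456.9 / 22414 = 2.038458e-02 mol
Liquid volume V_liq = n * M / rho_liq = 2.038458e-02 * 57.3 / 1.276 = 0.91539 cm^3
Specific pore volume V_pore = V_liq / m_sample = 0.91539 / 4.03
V_pore = 0.2271 cm^3/g

0.2271


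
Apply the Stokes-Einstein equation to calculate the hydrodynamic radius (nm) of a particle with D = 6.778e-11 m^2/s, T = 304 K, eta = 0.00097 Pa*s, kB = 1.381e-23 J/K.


Stokes-Einstein: R = kB*T / (6*pi*eta*D)
R = 1.381e-23 * 304 / (6 * pi * 0.00097 * 6.778e-11)
R = 3.38761e-09 m = 3.39 nm

3.39


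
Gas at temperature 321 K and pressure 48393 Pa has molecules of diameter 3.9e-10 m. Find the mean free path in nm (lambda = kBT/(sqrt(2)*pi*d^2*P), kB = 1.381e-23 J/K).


Mean free path: lambda = kB*T / (sqrt(2) * pi * d^2 * P)
lambda = 1.381e-23 * 321 / (sqrt(2) * pi * (3.9e-10)^2 * 48393)
lambda = 1.35557e-07 m
lambda = 135.56 nm

135.56


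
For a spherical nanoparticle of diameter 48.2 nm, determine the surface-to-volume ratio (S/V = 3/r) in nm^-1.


Radius r = 48.2/2 = 24.1 nm
S/V = 3 / r = 3 / 24.1
S/V = 0.1245 nm^-1

0.1245


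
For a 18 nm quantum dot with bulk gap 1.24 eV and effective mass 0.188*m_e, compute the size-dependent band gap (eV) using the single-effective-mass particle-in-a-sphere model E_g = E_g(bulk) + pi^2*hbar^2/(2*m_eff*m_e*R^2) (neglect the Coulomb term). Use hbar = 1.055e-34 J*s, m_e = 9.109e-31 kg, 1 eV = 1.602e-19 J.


Radius R = 18/2 nm = 9e-09 m
Confinement energy dE = pi^2 * hbar^2 / (2 * m_eff * m_e * R^2)
dE = pi^2 * (1.055e-34)^2 / (2 * 0.188 * 9.109e-31 * (9e-09)^2) J, divided by 1.602e-19 J/eV
dE = 0.0247 eV
Total band gap = E_g(bulk) + dE = 1.24 + 0.0247 = 1.2647 eV

1.2647


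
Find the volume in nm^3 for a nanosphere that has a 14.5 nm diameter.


Radius r = 14.5/2 = 7.25 nm
Volume V = (4/3) * pi * r^3
V = (4/3) * pi * (7.25)^3
V = 1596.26 nm^3

1596.26


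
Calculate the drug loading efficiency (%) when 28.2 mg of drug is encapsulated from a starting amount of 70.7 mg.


Drug loading efficiency = (drug loaded / drug initial) * 100
DLE = 28.2 / 70.7 * 100
DLE = 0.3989 * 100
DLE = 39.89%

39.89


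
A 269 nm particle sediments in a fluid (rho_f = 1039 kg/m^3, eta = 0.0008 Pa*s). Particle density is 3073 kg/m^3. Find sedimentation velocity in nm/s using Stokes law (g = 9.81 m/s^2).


Radius R = 269/2 nm = 1.345e-07 m
Density difference = 3073 - 1039 = 2034 kg/m^3
v = 2 * R^2 * (rho_p - rho_f) * g / (9 * eta)
v = 2 * (1.345e-07)^2 * 2034 * 9.81 / (9 * 0.0008)
v = 1.00268e-07 m/s = 100.2679 nm/s

100.2679


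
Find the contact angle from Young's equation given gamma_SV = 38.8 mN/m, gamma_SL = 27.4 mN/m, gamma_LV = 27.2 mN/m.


cos(theta) = (gamma_SV - gamma_SL) / gamma_LV
cos(theta) = (38.8 - 27.4) / 27.2
cos(theta) = 0.419118
theta = arccos(0.419118) = 65.22 degrees

65.22


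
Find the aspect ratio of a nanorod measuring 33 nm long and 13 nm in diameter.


Aspect ratio AR = length / diameter
AR = 33 / 13
AR = 2.54

2.54


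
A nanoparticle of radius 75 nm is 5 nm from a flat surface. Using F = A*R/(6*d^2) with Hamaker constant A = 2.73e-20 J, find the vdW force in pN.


Convert to SI: R = 75 nm = 7.5e-08 m, d = 5 nm = 5e-09 m
F = A * R / (6 * d^2)
F = 2.73e-20 * 7.5e-08 / (6 * (5e-09)^2)
F = 1.365e-11 N = 13.65 pN

13.65


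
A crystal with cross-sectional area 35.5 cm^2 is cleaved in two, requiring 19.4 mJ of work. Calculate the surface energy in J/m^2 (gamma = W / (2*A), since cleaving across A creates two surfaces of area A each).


Convert: A = 35.5 cm^2 = 0.00355 m^2, W = 19.4 mJ = 0.0194 J
Cleaving exposes two faces of area A, so total new surface = 2*A and gamma = W / (2*A)
gamma = 0.0194 / (2 * 0.00355)
gamma = 2.732 J/m^2

2.732


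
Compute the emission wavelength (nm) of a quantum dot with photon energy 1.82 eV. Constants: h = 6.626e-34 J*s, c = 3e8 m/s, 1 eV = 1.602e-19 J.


Convert energy: E = 1.82 eV = 1.82 * 1.602e-19 = 2.91564e-19 J
lambda = h*c / E = 6.626e-34 * 3e8 / 2.91564e-19
lambda = 6.81771e-07 m = 681.8 nm

681.8


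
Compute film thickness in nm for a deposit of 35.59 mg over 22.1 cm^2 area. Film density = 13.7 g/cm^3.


Convert: m = 35.59 mg = 3.5590e-05 kg, A = 22.1 cm^2 = 2.2100e-03 m^2, rho = 13.7 g/cm^3 = 13700 kg/m^3
t = m / (A * rho)
t = 3.5590e-05 / (2.2100e-03 * 13700)
t = 1.1755e-06 m = 1175.5 nm

1175.5


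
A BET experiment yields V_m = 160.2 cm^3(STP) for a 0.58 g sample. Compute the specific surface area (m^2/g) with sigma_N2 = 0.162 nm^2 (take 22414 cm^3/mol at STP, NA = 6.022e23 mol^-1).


Number of moles in monolayer = V_m / 22414 = 160.2 / 22414 = 0.00714732
Number of molecules = moles * NA = 0.00714732 * 6.022e23
SA = molecules * sigma / mass
SA = (160.2 / 22414) * 6.022e23 * 0.162e-18 / 0.58
SA = 1202.2 m^2/g

1202.2


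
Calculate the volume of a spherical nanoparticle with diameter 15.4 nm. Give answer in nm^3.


Radius r = 15.4/2 = 7.7 nm
Volume V = (4/3) * pi * r^3
V = (4/3) * pi * (7.7)^3
V = 1912.32 nm^3

1912.32


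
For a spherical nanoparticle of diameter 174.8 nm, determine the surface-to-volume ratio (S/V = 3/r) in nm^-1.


Radius r = 174.8/2 = 87.4 nm
S/V = 3 / r = 3 / 87.4
S/V = 0.0343 nm^-1

0.0343


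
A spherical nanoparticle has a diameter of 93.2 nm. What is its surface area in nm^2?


Radius r = 93.2/2 = 46.6 nm
Surface area SA = 4 * pi * r^2
SA = 4 * pi * (46.6)^2
SA = 27288.63 nm^2

27288.63


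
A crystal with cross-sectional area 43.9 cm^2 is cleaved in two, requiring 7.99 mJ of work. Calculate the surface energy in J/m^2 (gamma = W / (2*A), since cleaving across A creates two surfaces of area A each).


Convert: A = 43.9 cm^2 = 0.00439 m^2, W = 7.99 mJ = 0.00799 J
Cleaving exposes two faces of area A, so total new surface = 2*A and gamma = W / (2*A)
gamma = 0.00799 / (2 * 0.00439)
gamma = 0.91 J/m^2

0.91


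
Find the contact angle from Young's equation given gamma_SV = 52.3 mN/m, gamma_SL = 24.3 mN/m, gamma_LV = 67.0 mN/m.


cos(theta) = (gamma_SV - gamma_SL) / gamma_LV
cos(theta) = (52.3 - 24.3) / 67.0
cos(theta) = 0.41791
theta = arccos(0.41791) = 65.3 degrees

65.3


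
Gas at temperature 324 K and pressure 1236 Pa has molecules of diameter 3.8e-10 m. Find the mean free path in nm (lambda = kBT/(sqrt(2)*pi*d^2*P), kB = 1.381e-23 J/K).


Mean free path: lambda = kB*T / (sqrt(2) * pi * d^2 * P)
lambda = 1.381e-23 * 324 / (sqrt(2) * pi * (3.8e-10)^2 * 1236)
lambda = 5.64272e-06 m
lambda = 5642.72 nm

5642.72


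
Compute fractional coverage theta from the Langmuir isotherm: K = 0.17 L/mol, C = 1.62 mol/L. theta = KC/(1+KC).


Langmuir isotherm: theta = K*C / (1 + K*C)
K*C = 0.17 * 1.62 = 0.2754
theta = 0.2754 / (1 + 0.2754) = 0.2754 / 1.2754
theta = 0.2159

0.2159


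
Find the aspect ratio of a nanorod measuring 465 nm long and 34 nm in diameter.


Aspect ratio AR = length / diameter
AR = 465 / 34
AR = 13.68

13.68


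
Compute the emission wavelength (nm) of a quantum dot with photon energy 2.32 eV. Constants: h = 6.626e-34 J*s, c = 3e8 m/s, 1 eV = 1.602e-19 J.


Convert energy: E = 2.32 eV = 2.32 * 1.602e-19 = 3.71664e-19 J
lambda = h*c / E = 6.626e-34 * 3e8 / 3.71664e-19
lambda = 5.34838e-07 m = 534.8 nm

534.8


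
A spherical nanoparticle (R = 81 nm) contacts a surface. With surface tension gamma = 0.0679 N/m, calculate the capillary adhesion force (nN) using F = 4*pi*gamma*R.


Convert radius: R = 81 nm = 8.1e-08 m
F = 4 * pi * gamma * R
F = 4 * pi * 0.0679 * 8.1e-08
F = 6.91138e-08 N = 69.1138 nN

69.1138


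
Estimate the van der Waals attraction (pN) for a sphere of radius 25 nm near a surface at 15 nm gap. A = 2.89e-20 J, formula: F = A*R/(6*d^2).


Convert to SI: R = 25 nm = 2.5e-08 m, d = 15 nm = 1.5e-08 m
F = A * R / (6 * d^2)
F = 2.89e-20 * 2.5e-08 / (6 * (1.5e-08)^2)
F = 5.35185e-13 N = 0.535 pN

0.535


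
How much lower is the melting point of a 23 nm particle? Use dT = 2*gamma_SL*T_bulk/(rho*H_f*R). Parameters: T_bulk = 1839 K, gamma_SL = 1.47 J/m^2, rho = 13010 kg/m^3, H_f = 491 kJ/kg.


Radius R = 23/2 = 11.5 nm = 1.15e-08 m
Convert H_f = 491 kJ/kg = 491000 J/kg
dT = 2 * gamma_SL * T_bulk / (rho * H_f * R)
dT = 2 * 1.47 * 1839 / (13010 * 491000 * 1.15e-08)
dT = 73.6 K

73.6


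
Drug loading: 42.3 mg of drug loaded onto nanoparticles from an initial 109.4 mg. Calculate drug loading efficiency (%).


Drug loading efficiency = (drug loaded / drug initial) * 100
DLE = 42.3 / 109.4 * 100
DLE = 0.3867 * 100
DLE = 38.67%

38.67


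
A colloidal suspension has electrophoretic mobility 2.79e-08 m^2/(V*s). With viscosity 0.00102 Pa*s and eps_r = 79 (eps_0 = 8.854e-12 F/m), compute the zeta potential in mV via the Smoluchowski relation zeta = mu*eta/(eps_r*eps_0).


Smoluchowski equation: zeta = mu * eta / (eps_r * eps_0)
zeta = 2.79e-08 * 0.00102 / (79 * 8.854e-12)
zeta = 0.040685 V = 40.69 mV

40.69


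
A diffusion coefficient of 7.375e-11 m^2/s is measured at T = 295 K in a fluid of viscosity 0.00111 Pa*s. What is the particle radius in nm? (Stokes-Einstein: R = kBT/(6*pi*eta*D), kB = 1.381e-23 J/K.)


Stokes-Einstein: R = kB*T / (6*pi*eta*D)
R = 1.381e-23 * 295 / (6 * pi * 0.00111 * 7.375e-11)
R = 2.64016e-09 m = 2.64 nm

2.64


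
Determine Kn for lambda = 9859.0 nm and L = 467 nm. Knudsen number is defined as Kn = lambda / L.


Knudsen number Kn = lambda / L
Kn = 9859.0 / 467
Kn = 21.1113

21.1113


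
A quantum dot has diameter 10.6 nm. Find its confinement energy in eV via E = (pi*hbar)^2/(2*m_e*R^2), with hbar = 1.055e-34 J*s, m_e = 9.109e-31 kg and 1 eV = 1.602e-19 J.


Radius R = 10.6/2 = 5.3 nm = 5.3e-09 m
E = (pi * 1.055e-34)^2 / (2 * 9.109e-31 * (5.3e-09)^2)
E(J) = 2.14661e-21
E = E(J) / 1.602e-19 = 0.0134 eV

0.0134


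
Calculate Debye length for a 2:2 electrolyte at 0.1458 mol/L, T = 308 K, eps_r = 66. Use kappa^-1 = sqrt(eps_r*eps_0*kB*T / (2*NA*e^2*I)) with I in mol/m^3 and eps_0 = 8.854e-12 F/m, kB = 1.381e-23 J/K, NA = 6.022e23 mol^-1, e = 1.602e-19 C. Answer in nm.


Ionic strength I = 0.1458 * 2^2 * 1000 = 583.2 mol/m^3
kappa^-1 = sqrt(66 * 8.854e-12 * 1.381e-23 * 308 / (2 * 6.022e23 * (1.602e-19)^2 * 583.2))
kappa^-1 = 0.371 nm

0.371


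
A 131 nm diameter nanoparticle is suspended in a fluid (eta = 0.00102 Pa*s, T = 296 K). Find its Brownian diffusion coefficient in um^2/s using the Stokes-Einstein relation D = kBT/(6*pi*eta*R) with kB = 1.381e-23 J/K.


Radius R = 131/2 = 65.5 nm = 6.55e-08 m
D = kB*T / (6*pi*eta*R)
D = 1.381e-23 * 296 / (6 * pi * 0.00102 * 6.55e-08)
D = 3.24596e-12 m^2/s = 3.246 um^2/s

3.246


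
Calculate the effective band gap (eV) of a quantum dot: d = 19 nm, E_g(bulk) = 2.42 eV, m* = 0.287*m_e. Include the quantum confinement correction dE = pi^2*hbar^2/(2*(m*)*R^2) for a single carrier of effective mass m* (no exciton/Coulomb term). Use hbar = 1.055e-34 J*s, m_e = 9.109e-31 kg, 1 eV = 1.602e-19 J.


Radius R = 19/2 nm = 9.5e-09 m
Confinement energy dE = pi^2 * hbar^2 / (2 * m_eff * m_e * R^2)
dE = pi^2 * (1.055e-34)^2 / (2 * 0.287 * 9.109e-31 * (9.5e-09)^2) J, divided by 1.602e-19 J/eV
dE = 0.0145 eV
Total band gap = E_g(bulk) + dE = 2.42 + 0.0145 = 2.4345 eV

2.4345


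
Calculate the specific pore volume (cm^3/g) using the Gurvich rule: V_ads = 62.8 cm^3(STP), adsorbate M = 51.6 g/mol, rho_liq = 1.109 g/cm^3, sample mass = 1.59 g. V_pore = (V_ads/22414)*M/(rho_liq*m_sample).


Moles adsorbed n = V_ads / 22414 = 62.8 / 22414 = 2.801820e-03 mol
Liquid volume V_liq = n * M / rho_liq = 2.801820e-03 * 51.6 / 1.109 = 0.13036 cm^3
Specific pore volume V_pore = V_liq / m_sample = 0.13036 / 1.59
V_pore = 0.082 cm^3/g

0.082


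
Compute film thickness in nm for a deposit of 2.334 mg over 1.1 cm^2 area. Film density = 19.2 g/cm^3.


Convert: m = 2.334 mg = 2.3340e-06 kg, A = 1.1 cm^2 = 1.1000e-04 m^2, rho = 19.2 g/cm^3 = 19200 kg/m^3
t = m / (A * rho)
t = 2.3340e-06 / (1.1000e-04 * 19200)
t = 1.1051e-06 m = 1105.1 nm

1105.1


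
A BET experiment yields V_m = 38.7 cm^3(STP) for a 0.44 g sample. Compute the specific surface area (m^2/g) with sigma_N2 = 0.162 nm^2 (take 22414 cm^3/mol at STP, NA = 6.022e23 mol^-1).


Number of moles in monolayer = V_m / 22414 = 38.7 / 22414 = 0.0017266
Number of molecules = moles * NA = 0.0017266 * 6.022e23
SA = molecules * sigma / mass
SA = (38.7 / 22414) * 6.022e23 * 0.162e-18 / 0.44
SA = 382.8 m^2/g

382.8


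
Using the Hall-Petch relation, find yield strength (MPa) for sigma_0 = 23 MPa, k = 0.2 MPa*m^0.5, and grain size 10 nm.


d = 10 nm = 1e-08 m
sqrt(d) = 0.0001
Hall-Petch contribution = k / sqrt(d) = 0.2 / 0.0001 = 2000.0 MPa
sigma = sigma_0 + k/sqrt(d) = 23 + 2000.0 = 2023.0 MPa

2023.0


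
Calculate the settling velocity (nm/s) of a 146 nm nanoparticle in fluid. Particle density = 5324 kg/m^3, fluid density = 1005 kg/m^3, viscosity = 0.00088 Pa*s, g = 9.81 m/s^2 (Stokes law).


Radius R = 146/2 nm = 7.3e-08 m
Density difference = 5324 - 1005 = 4319 kg/m^3
v = 2 * R^2 * (rho_p - rho_f) * g / (9 * eta)
v = 2 * (7.3e-08)^2 * 4319 * 9.81 / (9 * 0.00088)
v = 5.70168e-08 m/s = 57.0168 nm/s

57.0168


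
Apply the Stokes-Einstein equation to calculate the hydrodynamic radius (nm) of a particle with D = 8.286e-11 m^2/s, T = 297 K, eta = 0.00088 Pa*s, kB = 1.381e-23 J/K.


Stokes-Einstein: R = kB*T / (6*pi*eta*D)
R = 1.381e-23 * 297 / (6 * pi * 0.00088 * 8.286e-11)
R = 2.98416e-09 m = 2.98 nm

2.98


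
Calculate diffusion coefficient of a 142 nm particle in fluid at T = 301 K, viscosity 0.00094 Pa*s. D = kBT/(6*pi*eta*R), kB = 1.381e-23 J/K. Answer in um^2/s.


Radius R = 142/2 = 71 nm = 7.1e-08 m
D = kB*T / (6*pi*eta*R)
D = 1.381e-23 * 301 / (6 * pi * 0.00094 * 7.1e-08)
D = 3.30425e-12 m^2/s = 3.304 um^2/s

3.304


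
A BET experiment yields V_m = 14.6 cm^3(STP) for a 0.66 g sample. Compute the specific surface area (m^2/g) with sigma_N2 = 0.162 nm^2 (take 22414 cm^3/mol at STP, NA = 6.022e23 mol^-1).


Number of moles in monolayer = V_m / 22414 = 14.6 / 22414 = 0.00065138
Number of molecules = moles * NA = 0.00065138 * 6.022e23
SA = molecules * sigma / mass
SA = (14.6 / 22414) * 6.022e23 * 0.162e-18 / 0.66
SA = 96.3 m^2/g

96.3


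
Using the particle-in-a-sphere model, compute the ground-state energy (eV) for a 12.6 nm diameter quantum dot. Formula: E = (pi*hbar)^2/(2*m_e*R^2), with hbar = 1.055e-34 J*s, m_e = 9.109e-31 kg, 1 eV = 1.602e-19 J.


Radius R = 12.6/2 = 6.3 nm = 6.3e-09 m
E = (pi * 1.055e-34)^2 / (2 * 9.109e-31 * (6.3e-09)^2)
E(J) = 1.51923e-21
E = E(J) / 1.602e-19 = 0.0095 eV

0.0095


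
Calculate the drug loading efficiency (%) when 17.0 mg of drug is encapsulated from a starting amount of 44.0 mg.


Drug loading efficiency = (drug loaded / drug initial) * 100
DLE = 17.0 / 44.0 * 100
DLE = 0.3864 * 100
DLE = 38.64%

38.64


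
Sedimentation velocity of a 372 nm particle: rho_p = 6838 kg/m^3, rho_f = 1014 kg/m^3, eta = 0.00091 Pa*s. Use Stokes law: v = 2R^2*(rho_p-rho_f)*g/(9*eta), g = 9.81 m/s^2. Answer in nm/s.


Radius R = 372/2 nm = 1.86e-07 m
Density difference = 6838 - 1014 = 5824 kg/m^3
v = 2 * R^2 * (rho_p - rho_f) * g / (9 * eta)
v = 2 * (1.86e-07)^2 * 5824 * 9.81 / (9 * 0.00091)
v = 4.82683e-07 m/s = 482.6834 nm/s

482.6834


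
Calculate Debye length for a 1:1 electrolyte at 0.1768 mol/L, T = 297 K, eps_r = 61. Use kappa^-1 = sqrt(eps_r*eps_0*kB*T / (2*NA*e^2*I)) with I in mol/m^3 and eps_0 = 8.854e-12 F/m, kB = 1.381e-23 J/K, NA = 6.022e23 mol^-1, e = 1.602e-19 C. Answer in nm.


Ionic strength I = 0.1768 * 1^2 * 1000 = 176.8 mol/m^3
kappa^-1 = sqrt(61 * 8.854e-12 * 1.381e-23 * 297 / (2 * 6.022e23 * (1.602e-19)^2 * 176.8))
kappa^-1 = 0.637 nm

0.637


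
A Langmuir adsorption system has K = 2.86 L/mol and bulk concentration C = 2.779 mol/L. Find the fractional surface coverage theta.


Langmuir isotherm: theta = K*C / (1 + K*C)
K*C = 2.86 * 2.779 = 7.94794
theta = 7.94794 / (1 + 7.94794) = 7.94794 / 8.94794
theta = 0.8882

0.8882


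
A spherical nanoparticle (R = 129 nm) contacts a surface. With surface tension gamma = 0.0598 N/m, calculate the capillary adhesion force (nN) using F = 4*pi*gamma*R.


Convert radius: R = 129 nm = 1.29e-07 m
F = 4 * pi * gamma * R
F = 4 * pi * 0.0598 * 1.29e-07
F = 9.69395e-08 N = 96.9395 nN

96.9395


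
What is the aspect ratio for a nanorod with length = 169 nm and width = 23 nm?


Aspect ratio AR = length / diameter
AR = 169 / 23
AR = 7.35

7.35


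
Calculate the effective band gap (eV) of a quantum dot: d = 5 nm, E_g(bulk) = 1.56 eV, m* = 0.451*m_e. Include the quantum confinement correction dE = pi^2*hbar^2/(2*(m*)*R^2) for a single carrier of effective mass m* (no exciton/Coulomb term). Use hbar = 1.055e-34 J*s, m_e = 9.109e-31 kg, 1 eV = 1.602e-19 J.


Radius R = 5/2 nm = 2.5e-09 m
Confinement energy dE = pi^2 * hbar^2 / (2 * m_eff * m_e * R^2)
dE = pi^2 * (1.055e-34)^2 / (2 * 0.451 * 9.109e-31 * (2.5e-09)^2) J, divided by 1.602e-19 J/eV
dE = 0.1335 eV
Total band gap = E_g(bulk) + dE = 1.56 + 0.1335 = 1.6935 eV

1.6935


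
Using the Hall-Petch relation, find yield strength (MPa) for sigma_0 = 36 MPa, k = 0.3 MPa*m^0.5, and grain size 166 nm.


d = 166 nm = 1.66e-07 m
sqrt(d) = 0.000407431
Hall-Petch contribution = k / sqrt(d) = 0.3 / 0.000407431 = 736.3 MPa
sigma = sigma_0 + k/sqrt(d) = 36 + 736.3 = 772.3 MPa

772.3


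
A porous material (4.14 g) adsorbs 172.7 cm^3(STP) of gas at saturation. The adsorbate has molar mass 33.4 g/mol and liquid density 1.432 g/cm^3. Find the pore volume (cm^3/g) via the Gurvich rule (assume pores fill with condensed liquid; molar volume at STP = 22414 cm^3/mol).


Moles adsorbed n = V_ads / 22414 = 172.7 / 22414 = 7.705006e-03 mol
Liquid volume V_liq = n * M / rho_liq = 7.705006e-03 * 33.4 / 1.432 = 0.17971 cm^3
Specific pore volume V_pore = V_liq / m_sample = 0.17971 / 4.14
V_pore = 0.0434 cm^3/g

0.0434


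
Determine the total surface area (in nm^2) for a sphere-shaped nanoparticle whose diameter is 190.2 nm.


Radius r = 190.2/2 = 95.1 nm
Surface area SA = 4 * pi * r^2
SA = 4 * pi * (95.1)^2
SA = 113650.38 nm^2

113650.38


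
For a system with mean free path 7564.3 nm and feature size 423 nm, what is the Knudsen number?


Knudsen number Kn = lambda / L
Kn = 7564.3 / 423
Kn = 17.8825

17.8825


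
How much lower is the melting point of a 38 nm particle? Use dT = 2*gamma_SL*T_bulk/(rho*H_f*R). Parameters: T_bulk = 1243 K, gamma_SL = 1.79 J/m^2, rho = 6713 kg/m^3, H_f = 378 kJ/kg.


Radius R = 38/2 = 19 nm = 1.9e-08 m
Convert H_f = 378 kJ/kg = 378000 J/kg
dT = 2 * gamma_SL * T_bulk / (rho * H_f * R)
dT = 2 * 1.79 * 1243 / (6713 * 378000 * 1.9e-08)
dT = 92.3 K

92.3


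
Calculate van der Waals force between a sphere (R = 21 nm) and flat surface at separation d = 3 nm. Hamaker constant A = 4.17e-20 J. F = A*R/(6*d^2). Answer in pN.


Convert to SI: R = 21 nm = 2.1e-08 m, d = 3 nm = 3e-09 m
F = A * R / (6 * d^2)
F = 4.17e-20 * 2.1e-08 / (6 * (3e-09)^2)
F = 1.62167e-11 N = 16.217 pN

16.217


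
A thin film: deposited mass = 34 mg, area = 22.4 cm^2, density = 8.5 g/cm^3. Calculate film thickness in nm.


Convert: m = 34 mg = 3.4000e-05 kg, A = 22.4 cm^2 = 2.2400e-03 m^2, rho = 8.5 g/cm^3 = 8500 kg/m^3
t = m / (A * rho)
t = 3.4000e-05 / (2.2400e-03 * 8500)
t = 1.7857e-06 m = 1785.7 nm

1785.7


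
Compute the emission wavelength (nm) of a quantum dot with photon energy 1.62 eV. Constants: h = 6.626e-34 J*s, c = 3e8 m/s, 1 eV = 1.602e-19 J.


Convert energy: E = 1.62 eV = 1.62 * 1.602e-19 = 2.59524e-19 J
lambda = h*c / E = 6.626e-34 * 3e8 / 2.59524e-19
lambda = 7.65941e-07 m = 765.9 nm

765.9


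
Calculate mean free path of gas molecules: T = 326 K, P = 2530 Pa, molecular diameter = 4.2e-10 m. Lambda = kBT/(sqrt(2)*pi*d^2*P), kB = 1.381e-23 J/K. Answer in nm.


Mean free path: lambda = kB*T / (sqrt(2) * pi * d^2 * P)
lambda = 1.381e-23 * 326 / (sqrt(2) * pi * (4.2e-10)^2 * 2530)
lambda = 2.27053e-06 m
lambda = 2270.53 nm

2270.53


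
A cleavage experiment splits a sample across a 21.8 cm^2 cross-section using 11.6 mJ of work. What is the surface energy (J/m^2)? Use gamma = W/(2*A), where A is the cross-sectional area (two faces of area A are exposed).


Convert: A = 21.8 cm^2 = 0.00218 m^2, W = 11.6 mJ = 0.0116 J
Cleaving exposes two faces of area A, so total new surface = 2*A and gamma = W / (2*A)
gamma = 0.0116 / (2 * 0.00218)
gamma = 2.661 J/m^2

2.661


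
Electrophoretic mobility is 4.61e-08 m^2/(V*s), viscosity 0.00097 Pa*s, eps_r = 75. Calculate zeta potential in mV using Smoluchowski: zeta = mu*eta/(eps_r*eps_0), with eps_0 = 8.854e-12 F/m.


Smoluchowski equation: zeta = mu * eta / (eps_r * eps_0)
zeta = 4.61e-08 * 0.00097 / (75 * 8.854e-12)
zeta = 0.06734 V = 67.34 mV

67.34


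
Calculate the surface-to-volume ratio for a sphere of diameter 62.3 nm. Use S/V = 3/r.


Radius r = 62.3/2 = 31.15 nm
S/V = 3 / r = 3 / 31.15
S/V = 0.0963 nm^-1

0.0963


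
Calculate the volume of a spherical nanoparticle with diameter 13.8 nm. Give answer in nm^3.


Radius r = 13.8/2 = 6.9 nm
Volume V = (4/3) * pi * r^3
V = (4/3) * pi * (6.9)^3
V = 1376.06 nm^3

1376.06


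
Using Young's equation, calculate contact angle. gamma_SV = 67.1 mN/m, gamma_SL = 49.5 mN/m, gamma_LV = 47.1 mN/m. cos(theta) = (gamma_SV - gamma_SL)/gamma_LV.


cos(theta) = (gamma_SV - gamma_SL) / gamma_LV
cos(theta) = (67.1 - 49.5) / 47.1
cos(theta) = 0.373673
theta = arccos(0.373673) = 68.06 degrees

68.06


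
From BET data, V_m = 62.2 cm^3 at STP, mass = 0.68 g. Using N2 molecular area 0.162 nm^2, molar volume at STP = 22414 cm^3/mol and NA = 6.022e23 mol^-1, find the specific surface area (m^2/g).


Number of moles in monolayer = V_m / 22414 = 62.2 / 22414 = 0.00277505
Number of molecules = moles * NA = 0.00277505 * 6.022e23
SA = molecules * sigma / mass
SA = (62.2 / 22414) * 6.022e23 * 0.162e-18 / 0.68
SA = 398.1 m^2/g

398.1


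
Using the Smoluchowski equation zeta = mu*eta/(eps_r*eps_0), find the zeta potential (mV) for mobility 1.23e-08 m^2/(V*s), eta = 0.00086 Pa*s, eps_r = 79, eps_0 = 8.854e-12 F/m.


Smoluchowski equation: zeta = mu * eta / (eps_r * eps_0)
zeta = 1.23e-08 * 0.00086 / (79 * 8.854e-12)
zeta = 0.015123 V = 15.12 mV

15.12


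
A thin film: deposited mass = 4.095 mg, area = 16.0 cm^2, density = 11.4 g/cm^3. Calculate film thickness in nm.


Convert: m = 4.095 mg = 4.0950e-06 kg, A = 16.0 cm^2 = 1.6000e-03 m^2, rho = 11.4 g/cm^3 = 11400 kg/m^3
t = m / (A * rho)
t = 4.0950e-06 / (1.6000e-03 * 11400)
t = 2.2451e-07 m = 224.5 nm

224.5


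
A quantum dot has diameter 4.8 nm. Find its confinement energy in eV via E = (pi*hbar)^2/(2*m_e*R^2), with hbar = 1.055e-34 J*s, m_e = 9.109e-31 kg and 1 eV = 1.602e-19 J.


Radius R = 4.8/2 = 2.4 nm = 2.4e-09 m
E = (pi * 1.055e-34)^2 / (2 * 9.109e-31 * (2.4e-09)^2)
E(J) = 1.04684e-20
E = E(J) / 1.602e-19 = 0.0653 eV

0.0653


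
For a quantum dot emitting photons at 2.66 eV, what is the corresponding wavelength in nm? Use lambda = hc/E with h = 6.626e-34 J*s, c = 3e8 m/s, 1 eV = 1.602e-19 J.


Convert energy: E = 2.66 eV = 2.66 * 1.602e-19 = 4.26132e-19 J
lambda = h*c / E = 6.626e-34 * 3e8 / 4.26132e-19
lambda = 4.66475e-07 m = 466.5 nm

466.5


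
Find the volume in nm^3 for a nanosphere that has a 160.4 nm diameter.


Radius r = 160.4/2 = 80.2 nm
Volume V = (4/3) * pi * r^3
V = (4/3) * pi * (80.2)^3
V = 2160785.79 nm^3

2160785.79


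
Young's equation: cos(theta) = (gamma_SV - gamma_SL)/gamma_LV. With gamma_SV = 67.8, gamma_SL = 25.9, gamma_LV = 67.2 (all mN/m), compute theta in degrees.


cos(theta) = (gamma_SV - gamma_SL) / gamma_LV
cos(theta) = (67.8 - 25.9) / 67.2
cos(theta) = 0.623512
theta = arccos(0.623512) = 51.43 degrees

51.43


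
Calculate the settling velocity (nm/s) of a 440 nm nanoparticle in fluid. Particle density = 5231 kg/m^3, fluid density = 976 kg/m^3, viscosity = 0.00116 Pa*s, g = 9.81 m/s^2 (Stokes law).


Radius R = 440/2 nm = 2.2e-07 m
Density difference = 5231 - 976 = 4255 kg/m^3
v = 2 * R^2 * (rho_p - rho_f) * g / (9 * eta)
v = 2 * (2.2e-07)^2 * 4255 * 9.81 / (9 * 0.00116)
v = 3.87029e-07 m/s = 387.0289 nm/s

387.0289


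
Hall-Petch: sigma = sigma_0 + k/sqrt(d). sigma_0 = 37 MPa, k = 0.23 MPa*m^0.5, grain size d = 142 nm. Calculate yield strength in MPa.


d = 142 nm = 1.42e-07 m
sqrt(d) = 0.0003768289
Hall-Petch contribution = k / sqrt(d) = 0.23 / 0.0003768289 = 610.4 MPa
sigma = sigma_0 + k/sqrt(d) = 37 + 610.4 = 647.4 MPa

647.4


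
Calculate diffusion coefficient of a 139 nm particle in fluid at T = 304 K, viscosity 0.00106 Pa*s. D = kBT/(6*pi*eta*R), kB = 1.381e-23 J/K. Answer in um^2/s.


Radius R = 139/2 = 69.5 nm = 6.95e-08 m
D = kB*T / (6*pi*eta*R)
D = 1.381e-23 * 304 / (6 * pi * 0.00106 * 6.95e-08)
D = 3.02326e-12 m^2/s = 3.023 um^2/s

3.023
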